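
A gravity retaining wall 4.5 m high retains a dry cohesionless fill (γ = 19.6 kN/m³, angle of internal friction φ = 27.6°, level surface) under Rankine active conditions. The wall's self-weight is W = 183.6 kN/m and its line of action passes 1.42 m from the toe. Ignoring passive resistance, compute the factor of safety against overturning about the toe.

K_a = tan²(45° − 27.6°/2) = 0.3668.
P_a = ½K_aγH² = 0.5×0.3668×19.6×4.5² = 72.79 kN/m, acting at H/3 = 1.500 m above the base.
Overturning moment M_o = P_a × H/3 = 72.79 × 1.500 = 109.2.
Resisting moment M_r = W × 1.42 = 183.6 × 1.42 = 260.7.
FS_overturning = M_r/M_o = 260.7/109.2 = 2.388.

2.39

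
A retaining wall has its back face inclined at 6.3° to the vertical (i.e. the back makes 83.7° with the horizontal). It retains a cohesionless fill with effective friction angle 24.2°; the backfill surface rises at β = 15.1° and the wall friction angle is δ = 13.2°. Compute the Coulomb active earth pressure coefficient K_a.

K_a = sin²(α+φ) / [sin²α · sin(α−δ) · (1 + √{sin(φ+δ)sin(φ−β) / (sin(α−δ)sin(α+β))})²].
With α = 83.7°, φ = 24.2°, δ = 13.2°, β = 15.1°: K_a = 0.5571.

0.557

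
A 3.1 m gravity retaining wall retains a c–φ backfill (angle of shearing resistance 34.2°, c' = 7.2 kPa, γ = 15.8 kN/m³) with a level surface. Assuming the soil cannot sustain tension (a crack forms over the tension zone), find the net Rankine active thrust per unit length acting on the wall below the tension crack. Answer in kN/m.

4.21 kN/m

K_a = 0.2803; √K_a = 0.5295.
Tension-crack depth z_c = 2c/(γ√K_a) = 2×7.2/(15.8×0.5295) = 1.721 m.
σ_a at base = K_a γ H − 2c√K_a = 0.2803×15.8×3.1 − 2×7.2×0.5295 = 6.107 kPa.
P_a = ½ × 6.107 × (H − z_c) = 0.5×6.107×1.379 = 4.210 kN/m.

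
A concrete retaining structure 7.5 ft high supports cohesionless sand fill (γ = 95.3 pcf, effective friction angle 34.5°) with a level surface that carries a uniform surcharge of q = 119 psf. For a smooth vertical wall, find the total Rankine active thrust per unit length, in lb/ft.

K_a = tan²(45° − φ/2) = 0.2768.
Soil triangle: ½ K_a γ H² = 0.5×0.2768×95.3×7.5² = 741.9 lb/ft.
Surcharge rectangle: K_a q H = 0.2768×119×7.5 = 247.1 lb/ft.
Total = 741.9 + 247.1 = 989.0 lb/ft.

989 lb/ft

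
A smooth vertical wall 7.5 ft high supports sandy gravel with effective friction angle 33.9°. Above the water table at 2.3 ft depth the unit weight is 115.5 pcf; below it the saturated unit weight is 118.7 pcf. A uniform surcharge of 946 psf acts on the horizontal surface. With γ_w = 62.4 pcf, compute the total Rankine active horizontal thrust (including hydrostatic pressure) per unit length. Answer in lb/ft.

K_a = tan²(45° − φ/2) = 0.2839.
γ' = 118.7 − 62.4 = 56.30 pcf. h₂ = H − d_w = 5.2 ft.
σ'_h: at surface K_a·q = 268.6; at WT K_a(q+γd_w) = 344.0; at base K_a(q+γd_w+γ'h₂) = 427.1 psf.
P₁ = ½(268.6+344.0)×2.3 = 704.5; P₂ = ½(344.0+427.1)×5.2 = 2005; P_w = ½γ_w h₂² = 843.6.
Total = 704.5+2005+843.6 = 3553 lb/ft.

3550 lb/ft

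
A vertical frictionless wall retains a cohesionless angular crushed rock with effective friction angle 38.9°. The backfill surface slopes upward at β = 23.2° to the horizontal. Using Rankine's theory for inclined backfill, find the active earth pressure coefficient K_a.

0.281

K_a = cos β · (cos β − √(cos²β − cos²φ)) / (cos β + √(cos²β − cos²φ)).
cos β = 0.9191, cos φ = 0.7782, √(cos²β − cos²φ) = 0.4890.
K_a = 0.9191 × (0.9191 − 0.4890)/(0.9191 + 0.4890) = 0.2807.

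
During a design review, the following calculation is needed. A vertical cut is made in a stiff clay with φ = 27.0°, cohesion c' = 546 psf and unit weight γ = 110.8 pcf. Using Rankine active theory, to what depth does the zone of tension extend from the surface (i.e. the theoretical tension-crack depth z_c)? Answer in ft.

16.1 ft

K_a = tan²(45° − 27.0°/2) = 0.3755; √K_a = 0.6128.
The active pressure is zero where K_a γ z = 2c√K_a, so z_c = 2c/(γ√K_a) = 2×546/(110.8×0.6128) = 16.08 ft.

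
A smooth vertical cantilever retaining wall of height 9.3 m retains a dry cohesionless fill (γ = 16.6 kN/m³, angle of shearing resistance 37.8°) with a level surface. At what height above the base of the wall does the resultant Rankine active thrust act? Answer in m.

3.10 m

K_a = 0.2400.
The pressure distribution is triangular, so the resultant acts at H/3 above the base = 9.3/3 = 3.100 m.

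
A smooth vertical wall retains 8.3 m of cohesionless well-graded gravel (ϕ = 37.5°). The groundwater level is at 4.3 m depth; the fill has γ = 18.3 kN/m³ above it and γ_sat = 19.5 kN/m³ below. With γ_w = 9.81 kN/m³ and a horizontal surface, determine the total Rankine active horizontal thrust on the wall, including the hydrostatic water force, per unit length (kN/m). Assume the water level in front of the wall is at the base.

215 kN/m

K_a = tan²(45° − φ/2) = 0.2432.
γ' = 19.5 − 9.81 = 9.690 kN/m³. Depth below WT = 4.0 m.
σ'_h at WT = K_a γ d_w = 19.14 kPa; at base = 19.14 + K_a γ' × 4.0 = 28.56 kPa.
P₁ (0–4.3 m) = ½×19.14×4.3 = 41.14. P₂ (4.3–8.3 m) = ½(19.14+28.56)×4.0 = 95.40.
P_w = ½ γ_w h₂² = 0.5×9.81×4.0² = 78.48. Total = 41.14+95.40+78.48 = 215.0 kN/m.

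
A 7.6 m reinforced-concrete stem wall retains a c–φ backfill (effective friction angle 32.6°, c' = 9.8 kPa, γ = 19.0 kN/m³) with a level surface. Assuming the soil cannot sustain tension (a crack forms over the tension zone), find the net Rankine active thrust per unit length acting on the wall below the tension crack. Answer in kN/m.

93.0 kN/m

K_a = 0.2997; √K_a = 0.5475.
Tension-crack depth z_c = 2c/(γ√K_a) = 2×9.8/(19.0×0.5475) = 1.884 m.
σ_a at base = K_a γ H − 2c√K_a = 0.2997×19.0×7.6 − 2×9.8×0.5475 = 32.55 kPa.
P_a = ½ × 32.55 × (H − z_c) = 0.5×32.55×5.716 = 93.03 kN/m.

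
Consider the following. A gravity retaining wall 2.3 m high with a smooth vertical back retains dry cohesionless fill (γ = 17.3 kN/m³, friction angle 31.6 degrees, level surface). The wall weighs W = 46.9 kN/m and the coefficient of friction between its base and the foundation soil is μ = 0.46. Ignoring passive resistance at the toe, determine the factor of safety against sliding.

K_a = tan²(45° − 31.6°/2) = 0.3123.
P_a = ½K_aγH² = 0.5×0.3123×17.3×2.3² = 14.29 kN/m, acting at H/3 = 0.7667 m above the base.
FS_sliding = μW / P_a = 0.46×46.9 / 14.29 = 1.509.

1.51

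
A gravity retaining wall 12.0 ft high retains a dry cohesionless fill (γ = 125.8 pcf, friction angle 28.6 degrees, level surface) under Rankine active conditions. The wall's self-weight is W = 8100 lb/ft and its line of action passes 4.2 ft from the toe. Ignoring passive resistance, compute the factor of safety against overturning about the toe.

K_a = tan²(45° − 28.6°/2) = 0.3525.
P_a = ½K_aγH² = 0.5×0.3525×125.8×12.0² = 3193 lb/ft, acting at H/3 = 4.000 ft above the base.
Overturning moment M_o = P_a × H/3 = 3193 × 4.000 = 12770.
Resisting moment M_r = W × 4.2 = 8100 × 4.2 = 34020.
FS_overturning = M_r/M_o = 34020/12770 = 2.663.

2.66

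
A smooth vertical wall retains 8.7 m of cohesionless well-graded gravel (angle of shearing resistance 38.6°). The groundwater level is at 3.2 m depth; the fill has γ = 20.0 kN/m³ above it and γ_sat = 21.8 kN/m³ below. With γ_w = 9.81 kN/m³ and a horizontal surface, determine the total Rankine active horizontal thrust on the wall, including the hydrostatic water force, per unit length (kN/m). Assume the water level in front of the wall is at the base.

K_a = tan²(45° − φ/2) = 0.2316.
γ' = 21.8 − 9.81 = 11.99 kN/m³. Depth below WT = 5.5 m.
σ'_h at WT = K_a γ d_w = 14.82 kPa; at base = 14.82 + K_a γ' × 5.5 = 30.10 kPa.
P₁ (0–3.2 m) = ½×14.82×3.2 = 23.72. P₂ (3.2–8.7 m) = ½(14.82+30.10)×5.5 = 123.5.
P_w = ½ γ_w h₂² = 0.5×9.81×5.5² = 148.4. Total = 23.72+123.5+148.4 = 295.6 kN/m.

296 kN/m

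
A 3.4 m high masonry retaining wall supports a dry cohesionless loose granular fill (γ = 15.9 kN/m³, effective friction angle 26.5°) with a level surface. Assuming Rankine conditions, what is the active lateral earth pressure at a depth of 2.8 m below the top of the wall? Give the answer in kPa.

K_a = (1 − sin φ)/(1 + sin φ) = 0.3829.
σ_h = K_a γ z = 0.3829 × 15.9 × 2.8 = 17.05 kPa.

17.0 kPa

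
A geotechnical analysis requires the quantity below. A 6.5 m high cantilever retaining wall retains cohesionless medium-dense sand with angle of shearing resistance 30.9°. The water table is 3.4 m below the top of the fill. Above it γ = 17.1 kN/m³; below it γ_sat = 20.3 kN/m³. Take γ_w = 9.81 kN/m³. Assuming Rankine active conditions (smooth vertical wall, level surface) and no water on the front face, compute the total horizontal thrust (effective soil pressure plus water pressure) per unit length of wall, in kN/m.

153 kN/m

K_a = tan²(45° − φ/2) = 0.3214.
γ' = 20.3 − 9.81 = 10.49 kN/m³. Depth below WT = 3.1 m.
σ'_h at WT = K_a γ d_w = 18.69 kPa; at base = 18.69 + K_a γ' × 3.1 = 29.14 kPa.
P₁ (0–3.4 m) = ½×18.69×3.4 = 31.77. P₂ (3.4–6.5 m) = ½(18.69+29.14)×3.1 = 74.13.
P_w = ½ γ_w h₂² = 0.5×9.81×3.1² = 47.14. Total = 31.77+74.13+47.14 = 153.0 kN/m.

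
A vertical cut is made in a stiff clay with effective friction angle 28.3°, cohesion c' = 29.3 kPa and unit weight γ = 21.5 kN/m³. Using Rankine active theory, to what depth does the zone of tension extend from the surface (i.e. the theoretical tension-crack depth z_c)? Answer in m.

K_a = tan²(45° − 28.3°/2) = 0.3568; √K_a = 0.5973.
The active pressure is zero where K_a γ z = 2c√K_a, so z_c = 2c/(γ√K_a) = 2×29.3/(21.5×0.5973) = 4.563 m.

4.56 m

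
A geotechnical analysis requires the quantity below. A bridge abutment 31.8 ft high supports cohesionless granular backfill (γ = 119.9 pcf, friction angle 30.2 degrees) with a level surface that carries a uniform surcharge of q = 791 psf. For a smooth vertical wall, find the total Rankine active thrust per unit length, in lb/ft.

28400 lb/ft

K_a = tan²(45° − φ/2) = 0.3307.
Soil triangle: ½ K_a γ H² = 0.5×0.3307×119.9×31.8² = 20050 lb/ft.
Surcharge rectangle: K_a q H = 0.3307×791×31.8 = 8317 lb/ft.
Total = 20050 + 8317 = 28360 lb/ft.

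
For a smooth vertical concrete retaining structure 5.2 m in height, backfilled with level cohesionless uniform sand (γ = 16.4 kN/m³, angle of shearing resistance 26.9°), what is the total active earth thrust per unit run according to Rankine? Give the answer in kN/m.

83.6 kN/m

K_a = tan²(45° − φ/2) = 0.3770.
P_a = ½ K_a γ H² = 0.5 × 0.3770 × 16.4 × 5.2² = 83.59 kN/m.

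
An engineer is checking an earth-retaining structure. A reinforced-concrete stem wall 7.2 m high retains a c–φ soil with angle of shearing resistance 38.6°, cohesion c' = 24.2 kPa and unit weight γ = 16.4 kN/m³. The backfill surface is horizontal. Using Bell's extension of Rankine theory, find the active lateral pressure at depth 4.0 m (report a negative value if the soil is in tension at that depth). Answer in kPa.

K_a = (1 − sin φ)/(1 + sin φ) = 0.2316.
σ_a = K_a γ z − 2c√K_a = 0.2316×16.4×4.0 − 2×24.2×0.4813 = -8.099 kPa.

-8.10 kPa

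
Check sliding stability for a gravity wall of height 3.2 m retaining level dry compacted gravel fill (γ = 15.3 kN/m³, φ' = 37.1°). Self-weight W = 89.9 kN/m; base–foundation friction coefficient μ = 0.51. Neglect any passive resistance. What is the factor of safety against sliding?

K_a = tan²(45° − 37.1°/2) = 0.2475.
P_a = ½K_aγH² = 0.5×0.2475×15.3×3.2² = 19.39 kN/m, acting at H/3 = 1.067 m above the base.
FS_sliding = μW / P_a = 0.51×89.9 / 19.39 = 2.365.

2.36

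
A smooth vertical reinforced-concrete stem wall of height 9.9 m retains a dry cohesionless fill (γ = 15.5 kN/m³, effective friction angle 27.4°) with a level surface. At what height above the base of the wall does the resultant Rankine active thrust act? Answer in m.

3.30 m

K_a = 0.3697.
The pressure distribution is triangular, so the resultant acts at H/3 above the base = 9.9/3 = 3.300 m.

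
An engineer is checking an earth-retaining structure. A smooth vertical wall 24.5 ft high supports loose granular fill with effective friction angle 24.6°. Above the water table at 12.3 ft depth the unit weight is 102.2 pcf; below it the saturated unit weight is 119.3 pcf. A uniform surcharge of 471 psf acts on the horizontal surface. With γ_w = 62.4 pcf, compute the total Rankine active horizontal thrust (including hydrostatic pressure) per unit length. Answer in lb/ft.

20700 lb/ft

K_a = tan²(45° − φ/2) = 0.4121.
γ' = 119.3 − 62.4 = 56.90 pcf. h₂ = H − d_w = 12.2 ft.
σ'_h: at surface K_a·q = 194.1; at WT K_a(q+γd_w) = 712.2; at base K_a(q+γd_w+γ'h₂) = 998.3 psf.
P₁ = ½(194.1+712.2)×12.3 = 5574; P₂ = ½(712.2+998.3)×12.2 = 10430; P_w = ½γ_w h₂² = 4644.
Total = 5574+10430+4644 = 20650 lb/ft.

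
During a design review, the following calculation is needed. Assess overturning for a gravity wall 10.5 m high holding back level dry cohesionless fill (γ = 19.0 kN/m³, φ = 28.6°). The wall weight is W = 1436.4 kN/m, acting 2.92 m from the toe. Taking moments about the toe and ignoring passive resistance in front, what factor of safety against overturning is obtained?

3.25

K_a = tan²(45° − 28.6°/2) = 0.3525.
P_a = ½K_aγH² = 0.5×0.3525×19.0×10.5² = 369.2 kN/m, acting at H/3 = 3.500 m above the base.
Overturning moment M_o = P_a × H/3 = 369.2 × 3.500 = 1292.
Resisting moment M_r = W × 2.92 = 1436.4 × 2.92 = 4194.
FS_overturning = M_r/M_o = 4194/1292 = 3.245.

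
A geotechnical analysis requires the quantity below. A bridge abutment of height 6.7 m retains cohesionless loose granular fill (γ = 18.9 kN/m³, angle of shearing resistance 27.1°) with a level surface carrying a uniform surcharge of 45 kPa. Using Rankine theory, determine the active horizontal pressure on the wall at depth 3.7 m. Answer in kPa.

K_a = (1 − sin φ)/(1 + sin φ) = 0.3741.
σ_v = γz + q = 18.9 × 3.7 + 45 = 114.9 kPa.
σ_h = K_a σ_v = 0.3741 × 114.9 = 42.99 kPa.

43.0 kPa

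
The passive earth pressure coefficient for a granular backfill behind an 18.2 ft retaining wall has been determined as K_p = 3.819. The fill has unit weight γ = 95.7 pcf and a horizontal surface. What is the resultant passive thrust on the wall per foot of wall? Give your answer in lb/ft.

60500 lb/ft

P = ½ K_p γ H² = 0.5 × 3.819 × 95.7 × 18.2² = 60530 lb/ft.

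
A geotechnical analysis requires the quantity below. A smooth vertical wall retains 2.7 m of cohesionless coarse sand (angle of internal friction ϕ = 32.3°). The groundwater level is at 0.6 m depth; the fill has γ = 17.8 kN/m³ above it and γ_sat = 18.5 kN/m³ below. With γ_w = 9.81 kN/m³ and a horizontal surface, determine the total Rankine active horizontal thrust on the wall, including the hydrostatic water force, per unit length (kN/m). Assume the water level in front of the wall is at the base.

K_a = tan²(45° − φ/2) = 0.3035.
γ' = 18.5 − 9.81 = 8.690 kN/m³. Depth below WT = 2.1 m.
σ'_h at WT = K_a γ d_w = 3.241 kPa; at base = 3.241 + K_a γ' × 2.1 = 8.779 kPa.
P₁ (0–0.6 m) = ½×3.241×0.6 = 0.9724. P₂ (0.6–2.7 m) = ½(3.241+8.779)×2.1 = 12.62.
P_w = ½ γ_w h₂² = 0.5×9.81×2.1² = 21.63. Total = 0.9724+12.62+21.63 = 35.23 kN/m.

35.2 kN/m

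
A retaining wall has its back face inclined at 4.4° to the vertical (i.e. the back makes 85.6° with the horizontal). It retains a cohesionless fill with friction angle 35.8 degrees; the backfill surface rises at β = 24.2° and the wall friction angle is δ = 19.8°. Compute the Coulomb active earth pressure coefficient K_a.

K_a = sin²(α+φ) / [sin²α · sin(α−δ) · (1 + √{sin(φ+δ)sin(φ−β) / (sin(α−δ)sin(α+β))})²].
With α = 85.6°, φ = 35.8°, δ = 19.8°, β = 24.2°: K_a = 0.3876.

0.388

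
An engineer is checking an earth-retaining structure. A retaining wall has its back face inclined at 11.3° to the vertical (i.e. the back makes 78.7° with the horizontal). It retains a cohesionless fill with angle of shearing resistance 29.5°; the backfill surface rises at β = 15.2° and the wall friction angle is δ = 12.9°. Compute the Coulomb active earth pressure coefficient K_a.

K_a = sin²(α+φ) / [sin²α · sin(α−δ) · (1 + √{sin(φ+δ)sin(φ−β) / (sin(α−δ)sin(α+β))})²].
With α = 78.7°, φ = 29.5°, δ = 12.9°, β = 15.2°: K_a = 0.5047.

0.505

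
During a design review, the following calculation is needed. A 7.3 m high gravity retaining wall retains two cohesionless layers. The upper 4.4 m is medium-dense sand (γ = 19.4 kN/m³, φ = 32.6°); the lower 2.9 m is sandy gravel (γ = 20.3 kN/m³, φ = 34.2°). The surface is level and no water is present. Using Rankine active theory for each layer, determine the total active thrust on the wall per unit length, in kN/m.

150 kN/m

K_a1 = tan²(45°−32.6°/2) = 0.2997; K_a2 = tan²(45°−34.2°/2) = 0.2803.
Layer 1: σ at base = K_a1 γ₁ h₁ = 25.59 kPa; P₁ = ½×25.59×4.4 = 56.29.
Layer 2: σ_v at top = γ₁h₁ = 85.36; σ_h top = K_a2×85.36 = 23.93; σ_h base = K_a2×(85.36+20.3×2.9) = 40.43.
P₂ = ½(23.93+40.43)×2.9 = 93.33. Total P_a = 56.29+93.33 = 149.6 kN/m.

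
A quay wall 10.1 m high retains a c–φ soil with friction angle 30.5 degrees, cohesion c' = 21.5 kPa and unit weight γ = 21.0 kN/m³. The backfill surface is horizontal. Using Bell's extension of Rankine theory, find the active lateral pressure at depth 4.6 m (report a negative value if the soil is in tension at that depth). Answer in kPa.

6.98 kPa

K_a = (1 − sin φ)/(1 + sin φ) = 0.3267.
σ_a = K_a γ z − 2c√K_a = 0.3267×21.0×4.6 − 2×21.5×0.5715 = 6.979 kPa.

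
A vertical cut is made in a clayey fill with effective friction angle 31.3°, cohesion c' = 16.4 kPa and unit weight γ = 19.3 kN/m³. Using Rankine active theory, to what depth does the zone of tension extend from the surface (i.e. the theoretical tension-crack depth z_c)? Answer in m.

K_a = tan²(45° − 31.3°/2) = 0.3162; √K_a = 0.5623.
The active pressure is zero where K_a γ z = 2c√K_a, so z_c = 2c/(γ√K_a) = 2×16.4/(19.3×0.5623) = 3.022 m.

3.02 m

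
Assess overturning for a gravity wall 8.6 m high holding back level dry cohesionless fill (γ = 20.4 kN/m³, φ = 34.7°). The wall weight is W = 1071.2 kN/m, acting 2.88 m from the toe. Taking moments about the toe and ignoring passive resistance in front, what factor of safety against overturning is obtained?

K_a = tan²(45° − 34.7°/2) = 0.2745.
P_a = ½K_aγH² = 0.5×0.2745×20.4×8.6² = 207.1 kN/m, acting at H/3 = 2.867 m above the base.
Overturning moment M_o = P_a × H/3 = 207.1 × 2.867 = 593.6.
Resisting moment M_r = W × 2.88 = 1071.2 × 2.88 = 3085.
FS_overturning = M_r/M_o = 3085/593.6 = 5.197.

5.20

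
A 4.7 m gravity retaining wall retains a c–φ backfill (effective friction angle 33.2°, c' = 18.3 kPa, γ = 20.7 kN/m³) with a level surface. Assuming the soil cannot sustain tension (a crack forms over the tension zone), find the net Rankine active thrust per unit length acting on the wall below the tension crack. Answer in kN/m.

K_a = 0.2924; √K_a = 0.5407.
Tension-crack depth z_c = 2c/(γ√K_a) = 2×18.3/(20.7×0.5407) = 3.270 m.
σ_a at base = K_a γ H − 2c√K_a = 0.2924×20.7×4.7 − 2×18.3×0.5407 = 8.654 kPa.
P_a = ½ × 8.654 × (H − z_c) = 0.5×8.654×1.430 = 6.187 kN/m.

6.19 kN/m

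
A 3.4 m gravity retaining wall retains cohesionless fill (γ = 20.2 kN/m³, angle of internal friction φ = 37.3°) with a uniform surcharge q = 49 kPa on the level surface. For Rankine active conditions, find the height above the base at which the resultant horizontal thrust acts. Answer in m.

1.47 m

K_a = 0.2453.
Triangular part P₁ = ½K_aγH² = 28.64 at H/3 = 1.133 m; rectangular part P₂ = K_a q H = 40.87 at H/2 = 1.700 m.
ȳ = (P₁·1.133 + P₂·1.700)/(P₁+P₂) = 1.467 m.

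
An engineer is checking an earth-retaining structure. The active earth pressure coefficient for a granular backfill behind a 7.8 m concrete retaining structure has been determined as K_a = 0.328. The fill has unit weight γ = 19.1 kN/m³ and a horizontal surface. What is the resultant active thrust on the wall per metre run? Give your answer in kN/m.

P = ½ K_a γ H² = 0.5 × 0.328 × 19.1 × 7.8² = 190.6 kN/m.

191 kN/m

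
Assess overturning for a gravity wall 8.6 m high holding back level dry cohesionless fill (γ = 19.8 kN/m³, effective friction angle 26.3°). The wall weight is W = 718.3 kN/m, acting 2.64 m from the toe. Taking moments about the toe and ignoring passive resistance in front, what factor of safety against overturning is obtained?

2.34

K_a = tan²(45° − 26.3°/2) = 0.3859.
P_a = ½K_aγH² = 0.5×0.3859×19.8×8.6² = 282.6 kN/m, acting at H/3 = 2.867 m above the base.
Overturning moment M_o = P_a × H/3 = 282.6 × 2.867 = 810.1.
Resisting moment M_r = W × 2.64 = 718.3 × 2.64 = 1896.
FS_overturning = M_r/M_o = 1896/810.1 = 2.341.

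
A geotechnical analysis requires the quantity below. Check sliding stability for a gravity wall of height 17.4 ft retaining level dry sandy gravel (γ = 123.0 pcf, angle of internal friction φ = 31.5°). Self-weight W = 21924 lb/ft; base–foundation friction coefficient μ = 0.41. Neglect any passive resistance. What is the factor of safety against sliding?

1.54

K_a = tan²(45° − 31.5°/2) = 0.3136.
P_a = ½K_aγH² = 0.5×0.3136×123.0×17.4² = 5840 lb/ft, acting at H/3 = 5.800 ft above the base.
FS_sliding = μW / P_a = 0.41×21924 / 5840 = 1.539.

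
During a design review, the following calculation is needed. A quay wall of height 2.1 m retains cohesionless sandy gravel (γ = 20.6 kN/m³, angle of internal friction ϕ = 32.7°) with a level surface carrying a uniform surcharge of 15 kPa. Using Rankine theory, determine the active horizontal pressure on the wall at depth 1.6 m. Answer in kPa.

K_a = (1 − sin φ)/(1 + sin φ) = 0.2985.
σ_v = γz + q = 20.6 × 1.6 + 15 = 47.96 kPa.
σ_h = K_a σ_v = 0.2985 × 47.96 = 14.32 kPa.

14.3 kPa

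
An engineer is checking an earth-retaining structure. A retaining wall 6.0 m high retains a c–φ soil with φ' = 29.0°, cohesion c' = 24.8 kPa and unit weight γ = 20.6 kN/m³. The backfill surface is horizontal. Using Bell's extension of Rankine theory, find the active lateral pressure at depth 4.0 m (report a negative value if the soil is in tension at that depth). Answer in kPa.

K_a = (1 − sin φ)/(1 + sin φ) = 0.3470.
σ_a = K_a γ z − 2c√K_a = 0.3470×20.6×4.0 − 2×24.8×0.5890 = -0.6260 kPa.

-0.626 kPa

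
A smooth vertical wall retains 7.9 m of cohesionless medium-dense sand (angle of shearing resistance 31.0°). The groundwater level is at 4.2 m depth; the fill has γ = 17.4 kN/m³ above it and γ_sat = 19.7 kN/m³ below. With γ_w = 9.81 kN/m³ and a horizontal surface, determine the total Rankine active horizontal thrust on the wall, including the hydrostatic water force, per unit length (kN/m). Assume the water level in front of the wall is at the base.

K_a = tan²(45° − φ/2) = 0.3201.
γ' = 19.7 − 9.81 = 9.890 kN/m³. Depth below WT = 3.7 m.
σ'_h at WT = K_a γ d_w = 23.39 kPa; at base = 23.39 + K_a γ' × 3.7 = 35.11 kPa.
P₁ (0–4.2 m) = ½×23.39×4.2 = 49.12. P₂ (4.2–7.9 m) = ½(23.39+35.11)×3.7 = 108.2.
P_w = ½ γ_w h₂² = 0.5×9.81×3.7² = 67.15. Total = 49.12+108.2+67.15 = 224.5 kN/m.

224 kN/m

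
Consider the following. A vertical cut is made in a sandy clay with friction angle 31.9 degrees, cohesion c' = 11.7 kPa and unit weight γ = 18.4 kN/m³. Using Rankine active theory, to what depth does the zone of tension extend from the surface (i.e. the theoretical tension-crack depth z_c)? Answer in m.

2.29 m

K_a = tan²(45° − 31.9°/2) = 0.3085; √K_a = 0.5555.
The active pressure is zero where K_a γ z = 2c√K_a, so z_c = 2c/(γ√K_a) = 2×11.7/(18.4×0.5555) = 2.290 m.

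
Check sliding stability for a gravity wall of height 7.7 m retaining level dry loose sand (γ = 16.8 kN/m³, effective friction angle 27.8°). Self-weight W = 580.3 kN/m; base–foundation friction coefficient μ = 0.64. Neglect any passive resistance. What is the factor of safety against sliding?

2.05

K_a = tan²(45° − 27.8°/2) = 0.3639.
P_a = ½K_aγH² = 0.5×0.3639×16.8×7.7² = 181.2 kN/m, acting at H/3 = 2.567 m above the base.
FS_sliding = μW / P_a = 0.64×580.3 / 181.2 = 2.049.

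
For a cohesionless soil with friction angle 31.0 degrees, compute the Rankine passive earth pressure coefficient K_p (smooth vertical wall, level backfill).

K_p = (1 + sin φ)/(1 − sin φ) = tan²(45° + 31.0°/2) = 3.124.

3.12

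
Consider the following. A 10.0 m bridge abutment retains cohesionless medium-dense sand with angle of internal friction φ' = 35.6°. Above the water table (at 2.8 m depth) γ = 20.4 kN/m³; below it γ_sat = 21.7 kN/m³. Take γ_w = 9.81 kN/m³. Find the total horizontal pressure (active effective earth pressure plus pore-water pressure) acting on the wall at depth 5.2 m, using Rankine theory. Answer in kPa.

K_a = (1 − sin φ)/(1 + sin φ) = 0.2641.
γ' = 21.7 − 9.81 = 11.89 kN/m³.
Effective vertical stress at 5.2 m: σ'_v = 20.4×2.8 + 11.89×2.40 = 85.66 kPa.
σ'_h = K_a σ'_v = 0.2641 × 85.66 = 22.62 kPa; u = γ_w × 2.40 = 23.54 kPa.
Total σ_h = 22.62 + 23.54 = 46.17 kPa.

46.2 kPa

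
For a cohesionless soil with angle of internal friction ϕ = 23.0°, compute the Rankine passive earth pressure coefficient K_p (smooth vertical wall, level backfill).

2.28

K_p = (1 + sin φ)/(1 − sin φ) = tan²(45° + 23.0°/2) = 2.283.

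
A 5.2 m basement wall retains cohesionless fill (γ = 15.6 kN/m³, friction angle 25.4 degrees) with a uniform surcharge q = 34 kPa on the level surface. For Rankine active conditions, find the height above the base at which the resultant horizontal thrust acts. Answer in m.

K_a = 0.3996.
Triangular part P₁ = ½K_aγH² = 84.29 at H/3 = 1.733 m; rectangular part P₂ = K_a q H = 70.66 at H/2 = 2.600 m.
ȳ = (P₁·1.733 + P₂·2.600)/(P₁+P₂) = 2.129 m.

2.13 m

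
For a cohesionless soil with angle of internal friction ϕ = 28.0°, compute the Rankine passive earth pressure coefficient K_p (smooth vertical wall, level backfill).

2.77

K_p = (1 + sin φ)/(1 − sin φ) = tan²(45° + 28.0°/2) = 2.770.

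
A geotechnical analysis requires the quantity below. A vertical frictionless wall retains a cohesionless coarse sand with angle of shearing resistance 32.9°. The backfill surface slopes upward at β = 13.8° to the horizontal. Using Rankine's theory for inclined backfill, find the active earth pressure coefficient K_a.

0.322

K_a = cos β · (cos β − √(cos²β − cos²φ)) / (cos β + √(cos²β − cos²φ)).
cos β = 0.9711, cos φ = 0.8396, √(cos²β − cos²φ) = 0.4880.
K_a = 0.9711 × (0.9711 − 0.4880)/(0.9711 + 0.4880) = 0.3216.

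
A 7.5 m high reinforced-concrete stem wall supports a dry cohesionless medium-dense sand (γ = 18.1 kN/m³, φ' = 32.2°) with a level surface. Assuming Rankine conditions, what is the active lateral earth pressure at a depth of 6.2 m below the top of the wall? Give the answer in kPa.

K_a = (1 − sin φ)/(1 + sin φ) = 0.3047.
σ_h = K_a γ z = 0.3047 × 18.1 × 6.2 = 34.20 kPa.

34.2 kPa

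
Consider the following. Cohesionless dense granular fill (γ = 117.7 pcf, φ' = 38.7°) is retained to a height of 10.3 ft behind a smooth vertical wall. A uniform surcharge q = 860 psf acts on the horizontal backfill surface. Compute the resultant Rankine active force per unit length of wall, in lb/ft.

3480 lb/ft

K_a = tan²(45° − φ/2) = 0.2306.
Soil triangle: ½ K_a γ H² = 0.5×0.2306×117.7×10.3² = 1440 lb/ft.
Surcharge rectangle: K_a q H = 0.2306×860×10.3 = 2043 lb/ft.
Total = 1440 + 2043 = 3482 lb/ft.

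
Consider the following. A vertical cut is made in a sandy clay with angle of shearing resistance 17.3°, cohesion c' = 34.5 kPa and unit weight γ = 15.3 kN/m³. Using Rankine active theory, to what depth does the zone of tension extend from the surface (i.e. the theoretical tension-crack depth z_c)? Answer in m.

6.13 m

K_a = tan²(45° − 17.3°/2) = 0.5416; √K_a = 0.7359.
The active pressure is zero where K_a γ z = 2c√K_a, so z_c = 2c/(γ√K_a) = 2×34.5/(15.3×0.7359) = 6.128 m.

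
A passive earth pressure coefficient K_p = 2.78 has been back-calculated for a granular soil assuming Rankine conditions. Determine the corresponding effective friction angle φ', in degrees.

28.1°

K_p = (1+sin φ)/(1−sin φ) ⇒ sin φ = (K_p − 1)/(K_p + 1) = 0.4709.
φ = arcsin(0.4709) = 28.09°.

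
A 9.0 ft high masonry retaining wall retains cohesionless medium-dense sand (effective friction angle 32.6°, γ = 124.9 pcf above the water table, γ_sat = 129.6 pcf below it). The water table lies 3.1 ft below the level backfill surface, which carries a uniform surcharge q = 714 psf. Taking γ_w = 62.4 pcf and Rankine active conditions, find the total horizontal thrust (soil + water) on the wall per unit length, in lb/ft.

4230 lb/ft

K_a = tan²(45° − φ/2) = 0.2997.
γ' = 129.6 − 62.4 = 67.20 pcf. h₂ = H − d_w = 5.9 ft.
σ'_h: at surface K_a·q = 214.0; at WT K_a(q+γd_w) = 330.1; at base K_a(q+γd_w+γ'h₂) = 448.9 psf.
P₁ = ½(214.0+330.1)×3.1 = 843.3; P₂ = ½(330.1+448.9)×5.9 = 2298; P_w = ½γ_w h₂² = 1086.
Total = 843.3+2298+1086 = 4227 lb/ft.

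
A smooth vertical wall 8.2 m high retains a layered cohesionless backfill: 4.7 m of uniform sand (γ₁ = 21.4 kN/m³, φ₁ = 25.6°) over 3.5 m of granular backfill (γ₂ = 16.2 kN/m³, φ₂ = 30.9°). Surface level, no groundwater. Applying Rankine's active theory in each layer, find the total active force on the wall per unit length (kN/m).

K_a1 = tan²(45°−25.6°/2) = 0.3966; K_a2 = tan²(45°−30.9°/2) = 0.3214.
Layer 1: σ at base = K_a1 γ₁ h₁ = 39.89 kPa; P₁ = ½×39.89×4.7 = 93.73.
Layer 2: σ_v at top = γ₁h₁ = 100.6; σ_h top = K_a2×100.6 = 32.33; σ_h base = K_a2×(100.6+16.2×3.5) = 50.55.
P₂ = ½(32.33+50.55)×3.5 = 145.0. Total P_a = 93.73+145.0 = 238.8 kN/m.

239 kN/m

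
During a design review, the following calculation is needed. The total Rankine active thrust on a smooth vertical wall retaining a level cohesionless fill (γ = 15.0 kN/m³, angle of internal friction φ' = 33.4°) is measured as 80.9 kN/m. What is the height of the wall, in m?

K_a = 0.2899. P_a = ½ K_a γ H² ⇒ H = √(2P_a/(K_a γ)).
H = √(2×80.9/(0.2899×15.0)) = 6.100 m.

6.10 m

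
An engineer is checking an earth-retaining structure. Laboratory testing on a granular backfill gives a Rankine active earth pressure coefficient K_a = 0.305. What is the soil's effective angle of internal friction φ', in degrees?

K_a = tan²(45° − φ/2) ⇒ 45° − φ/2 = arctan(√0.305) = 28.91°.
φ = 2(45° − 28.91°) = 32.18°.

32.2°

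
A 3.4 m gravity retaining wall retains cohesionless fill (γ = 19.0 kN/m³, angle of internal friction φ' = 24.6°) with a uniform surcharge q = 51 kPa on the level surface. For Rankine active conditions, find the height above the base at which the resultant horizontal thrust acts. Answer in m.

K_a = 0.4121.
Triangular part P₁ = ½K_aγH² = 45.26 at H/3 = 1.133 m; rectangular part P₂ = K_a q H = 71.47 at H/2 = 1.700 m.
ȳ = (P₁·1.133 + P₂·1.700)/(P₁+P₂) = 1.480 m.

1.48 m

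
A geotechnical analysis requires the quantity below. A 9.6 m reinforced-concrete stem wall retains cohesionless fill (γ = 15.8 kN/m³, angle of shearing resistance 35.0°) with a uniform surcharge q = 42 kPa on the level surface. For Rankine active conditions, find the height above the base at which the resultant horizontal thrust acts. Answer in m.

K_a = 0.2710.
Triangular part P₁ = ½K_aγH² = 197.3 at H/3 = 3.200 m; rectangular part P₂ = K_a q H = 109.3 at H/2 = 4.800 m.
ȳ = (P₁·3.200 + P₂·4.800)/(P₁+P₂) = 3.770 m.

3.77 m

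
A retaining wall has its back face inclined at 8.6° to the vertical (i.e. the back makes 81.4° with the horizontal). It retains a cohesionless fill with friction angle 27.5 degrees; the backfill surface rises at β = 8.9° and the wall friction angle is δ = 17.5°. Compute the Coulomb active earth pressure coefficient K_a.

K_a = sin²(α+φ) / [sin²α · sin(α−δ) · (1 + √{sin(φ+δ)sin(φ−β) / (sin(α−δ)sin(α+β))})²].
With α = 81.4°, φ = 27.5°, δ = 17.5°, β = 8.9°: K_a = 0.4524.

0.452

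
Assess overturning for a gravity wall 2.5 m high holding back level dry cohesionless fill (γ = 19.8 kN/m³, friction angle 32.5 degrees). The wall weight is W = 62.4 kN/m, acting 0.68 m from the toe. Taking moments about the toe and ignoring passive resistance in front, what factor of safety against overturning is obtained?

2.73

K_a = tan²(45° − 32.5°/2) = 0.3010.
P_a = ½K_aγH² = 0.5×0.3010×19.8×2.5² = 18.62 kN/m, acting at H/3 = 0.8333 m above the base.
Overturning moment M_o = P_a × H/3 = 18.62 × 0.8333 = 15.52.
Resisting moment M_r = W × 0.68 = 62.4 × 0.68 = 42.43.
FS_overturning = M_r/M_o = 42.43/15.52 = 2.734.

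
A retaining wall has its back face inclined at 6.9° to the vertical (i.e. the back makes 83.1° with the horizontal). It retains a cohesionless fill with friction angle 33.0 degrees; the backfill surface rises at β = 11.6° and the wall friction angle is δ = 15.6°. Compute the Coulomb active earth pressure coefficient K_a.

0.371

K_a = sin²(α+φ) / [sin²α · sin(α−δ) · (1 + √{sin(φ+δ)sin(φ−β) / (sin(α−δ)sin(α+β))})²].
With α = 83.1°, φ = 33.0°, δ = 15.6°, β = 11.6°: K_a = 0.3709.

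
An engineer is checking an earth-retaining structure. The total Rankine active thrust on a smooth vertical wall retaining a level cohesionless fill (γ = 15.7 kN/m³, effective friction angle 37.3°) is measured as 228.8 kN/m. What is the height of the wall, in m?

K_a = 0.2453. P_a = ½ K_a γ H² ⇒ H = √(2P_a/(K_a γ)).
H = √(2×228.8/(0.2453×15.7)) = 10.90 m.

10.9 m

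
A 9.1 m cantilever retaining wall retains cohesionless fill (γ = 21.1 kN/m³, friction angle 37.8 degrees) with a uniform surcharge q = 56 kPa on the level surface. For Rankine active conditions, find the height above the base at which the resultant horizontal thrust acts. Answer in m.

K_a = 0.2400.
Triangular part P₁ = ½K_aγH² = 209.7 at H/3 = 3.033 m; rectangular part P₂ = K_a q H = 122.3 at H/2 = 4.550 m.
ȳ = (P₁·3.033 + P₂·4.550)/(P₁+P₂) = 3.592 m.

3.59 m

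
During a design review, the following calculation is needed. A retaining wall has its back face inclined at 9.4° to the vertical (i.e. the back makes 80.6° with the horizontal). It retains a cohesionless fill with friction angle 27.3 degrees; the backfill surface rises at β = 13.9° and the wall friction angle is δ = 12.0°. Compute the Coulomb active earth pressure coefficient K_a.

0.512

K_a = sin²(α+φ) / [sin²α · sin(α−δ) · (1 + √{sin(φ+δ)sin(φ−β) / (sin(α−δ)sin(α+β))})²].
With α = 80.6°, φ = 27.3°, δ = 12.0°, β = 13.9°: K_a = 0.5115.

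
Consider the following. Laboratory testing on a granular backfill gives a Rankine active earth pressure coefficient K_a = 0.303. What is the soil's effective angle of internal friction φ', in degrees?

K_a = tan²(45° − φ/2) ⇒ 45° − φ/2 = arctan(√0.303) = 28.83°.
φ = 2(45° − 28.83°) = 32.34°.

32.3°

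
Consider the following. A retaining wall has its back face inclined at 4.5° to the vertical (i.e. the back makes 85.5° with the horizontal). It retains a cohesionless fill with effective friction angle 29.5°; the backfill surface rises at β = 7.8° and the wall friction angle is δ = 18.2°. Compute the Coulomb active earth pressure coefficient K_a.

0.375

K_a = sin²(α+φ) / [sin²α · sin(α−δ) · (1 + √{sin(φ+δ)sin(φ−β) / (sin(α−δ)sin(α+β))})²].
With α = 85.5°, φ = 29.5°, δ = 18.2°, β = 7.8°: K_a = 0.3754.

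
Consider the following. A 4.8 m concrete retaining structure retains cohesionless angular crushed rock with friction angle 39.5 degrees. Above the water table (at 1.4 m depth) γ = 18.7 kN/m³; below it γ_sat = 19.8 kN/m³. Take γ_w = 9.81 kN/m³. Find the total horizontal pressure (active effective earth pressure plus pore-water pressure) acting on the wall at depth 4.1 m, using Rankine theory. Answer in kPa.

K_a = (1 − sin φ)/(1 + sin φ) = 0.2224.
γ' = 19.8 − 9.81 = 9.990 kN/m³.
Effective vertical stress at 4.1 m: σ'_v = 18.7×1.4 + 9.990×2.70 = 53.15 kPa.
σ'_h = K_a σ'_v = 0.2224 × 53.15 = 11.82 kPa; u = γ_w × 2.70 = 26.49 kPa.
Total σ_h = 11.82 + 26.49 = 38.31 kPa.

38.3 kPa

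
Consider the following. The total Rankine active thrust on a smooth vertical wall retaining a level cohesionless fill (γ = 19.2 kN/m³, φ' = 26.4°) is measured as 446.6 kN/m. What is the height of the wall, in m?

K_a = 0.3844. P_a = ½ K_a γ H² ⇒ H = √(2P_a/(K_a γ)).
H = √(2×446.6/(0.3844×19.2)) = 11.00 m.

11.0 m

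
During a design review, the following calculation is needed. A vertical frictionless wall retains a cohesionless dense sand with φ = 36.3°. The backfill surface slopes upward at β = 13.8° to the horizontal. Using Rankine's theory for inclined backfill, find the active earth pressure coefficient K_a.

0.276

K_a = cos β · (cos β − √(cos²β − cos²φ)) / (cos β + √(cos²β − cos²φ)).
cos β = 0.9711, cos φ = 0.8059, √(cos²β − cos²φ) = 0.5418.
K_a = 0.9711 × (0.9711 − 0.5418)/(0.9711 + 0.5418) = 0.2756.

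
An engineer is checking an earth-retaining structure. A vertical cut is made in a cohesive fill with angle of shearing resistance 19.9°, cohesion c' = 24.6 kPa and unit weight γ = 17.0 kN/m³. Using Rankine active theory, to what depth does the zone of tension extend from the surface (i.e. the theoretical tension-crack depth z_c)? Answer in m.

4.13 m

K_a = tan²(45° − 19.9°/2) = 0.4921; √K_a = 0.7015.
The active pressure is zero where K_a γ z = 2c√K_a, so z_c = 2c/(γ√K_a) = 2×24.6/(17.0×0.7015) = 4.126 m.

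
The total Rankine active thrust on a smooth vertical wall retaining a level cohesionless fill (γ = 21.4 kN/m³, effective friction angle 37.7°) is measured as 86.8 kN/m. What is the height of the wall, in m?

5.80 m

K_a = 0.2411. P_a = ½ K_a γ H² ⇒ H = √(2P_a/(K_a γ)).
H = √(2×86.8/(0.2411×21.4)) = 5.801 m.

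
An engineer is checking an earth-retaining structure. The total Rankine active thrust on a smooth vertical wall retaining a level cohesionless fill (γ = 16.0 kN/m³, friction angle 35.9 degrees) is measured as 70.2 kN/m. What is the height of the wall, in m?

K_a = 0.2607. P_a = ½ K_a γ H² ⇒ H = √(2P_a/(K_a γ)).
H = √(2×70.2/(0.2607×16.0)) = 5.801 m.

5.80 m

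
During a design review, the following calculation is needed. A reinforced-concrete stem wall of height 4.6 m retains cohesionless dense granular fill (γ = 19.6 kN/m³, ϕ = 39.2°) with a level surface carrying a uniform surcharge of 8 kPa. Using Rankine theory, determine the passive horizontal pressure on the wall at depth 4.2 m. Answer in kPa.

K_p = (1 + sin φ)/(1 − sin φ) = 4.435.
σ_v = γz + q = 19.6 × 4.2 + 8 = 90.32 kPa.
σ_h = K_p σ_v = 4.435 × 90.32 = 400.6 kPa.

401 kPa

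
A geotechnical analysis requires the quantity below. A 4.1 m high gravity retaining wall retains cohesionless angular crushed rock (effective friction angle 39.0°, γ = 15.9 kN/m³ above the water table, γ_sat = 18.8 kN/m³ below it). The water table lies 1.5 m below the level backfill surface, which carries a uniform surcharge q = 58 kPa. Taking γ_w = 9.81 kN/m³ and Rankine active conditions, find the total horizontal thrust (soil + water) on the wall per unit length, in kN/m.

112 kN/m

K_a = tan²(45° − φ/2) = 0.2275.
γ' = 18.8 − 9.81 = 8.990 kN/m³. h₂ = H − d_w = 2.6 m.
σ'_h: at surface K_a·q = 13.20; at WT K_a(q+γd_w) = 18.62; at base K_a(q+γd_w+γ'h₂) = 23.94 kPa.
P₁ = ½(13.20+18.62)×1.5 = 23.86; P₂ = ½(18.62+23.94)×2.6 = 55.33; P_w = ½γ_w h₂² = 33.16.
Total = 23.86+55.33+33.16 = 112.3 kN/m.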